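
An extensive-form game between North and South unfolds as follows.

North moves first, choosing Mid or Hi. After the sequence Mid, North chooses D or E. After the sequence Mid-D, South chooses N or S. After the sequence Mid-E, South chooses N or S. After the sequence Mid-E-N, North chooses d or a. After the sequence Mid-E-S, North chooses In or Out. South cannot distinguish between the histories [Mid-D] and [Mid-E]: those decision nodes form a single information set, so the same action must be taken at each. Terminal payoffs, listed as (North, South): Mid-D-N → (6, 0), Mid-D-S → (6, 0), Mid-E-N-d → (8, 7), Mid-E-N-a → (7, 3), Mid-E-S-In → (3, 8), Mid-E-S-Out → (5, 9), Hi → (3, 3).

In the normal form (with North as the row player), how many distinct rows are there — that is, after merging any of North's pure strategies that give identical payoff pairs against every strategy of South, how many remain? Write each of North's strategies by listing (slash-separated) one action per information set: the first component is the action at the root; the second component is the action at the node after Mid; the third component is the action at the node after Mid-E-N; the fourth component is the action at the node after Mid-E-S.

6

North has 16 pure strategies: Mid/D/d/In, Mid/D/d/Out, Mid/D/a/In, Mid/D/a/Out, Mid/E/d/In, Mid/E/d/Out, Mid/E/a/In, Mid/E/a/Out, Hi/D/d/In, Hi/D/d/Out, Hi/D/a/In, Hi/D/a/Out, Hi/E/d/In, Hi/E/d/Out, Hi/E/a/In, Hi/E/a/Out. Columns: N, S.
{Mid/D/d/In, Mid/D/d/Out, Mid/D/a/In, Mid/D/a/Out} → row (6,0) (6,0)
{Mid/E/d/In} → row (8,7) (3,8)
{Mid/E/d/Out} → row (8,7) (5,9)
{Mid/E/a/In} → row (7,3) (3,8)
{Mid/E/a/Out} → row (7,3) (5,9)
{Hi/D/d/In, Hi/D/d/Out, Hi/D/a/In, Hi/D/a/Out, Hi/E/d/In, Hi/E/d/Out, Hi/E/a/In, Hi/E/a/Out} → row (3,3) (3,3)
That's 6 distinct rows out of 16 strategies.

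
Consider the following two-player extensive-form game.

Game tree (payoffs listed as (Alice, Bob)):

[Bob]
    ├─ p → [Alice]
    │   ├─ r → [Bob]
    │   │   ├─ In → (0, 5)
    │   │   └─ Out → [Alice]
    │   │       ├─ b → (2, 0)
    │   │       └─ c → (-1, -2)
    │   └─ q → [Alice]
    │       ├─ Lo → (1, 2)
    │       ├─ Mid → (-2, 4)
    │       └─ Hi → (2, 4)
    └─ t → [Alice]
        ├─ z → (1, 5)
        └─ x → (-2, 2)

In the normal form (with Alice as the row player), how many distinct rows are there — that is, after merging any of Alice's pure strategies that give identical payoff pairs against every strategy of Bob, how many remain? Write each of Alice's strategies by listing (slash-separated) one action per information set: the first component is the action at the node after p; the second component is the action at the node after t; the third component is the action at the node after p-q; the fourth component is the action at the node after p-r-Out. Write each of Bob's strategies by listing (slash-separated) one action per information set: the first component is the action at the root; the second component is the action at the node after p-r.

10

Alice has 24 pure strategies: r/z/Lo/b, r/z/Lo/c, r/z/Mid/b, r/z/Mid/c, r/z/Hi/b, r/z/Hi/c, r/x/Lo/b, r/x/Lo/c, r/x/Mid/b, r/x/Mid/c, r/x/Hi/b, r/x/Hi/c, q/z/Lo/b, q/z/Lo/c, q/z/Mid/b, q/z/Mid/c, q/z/Hi/b, q/z/Hi/c, q/x/Lo/b, q/x/Lo/c, q/x/Mid/b, q/x/Mid/c, q/x/Hi/b, q/x/Hi/c. Columns: p/In, p/Out, t/In, t/Out.
{r/z/Lo/b, r/z/Mid/b, r/z/Hi/b} → row (0,5) (2,0) (1,5) (1,5)
{r/z/Lo/c, r/z/Mid/c, r/z/Hi/c} → row (0,5) (-1,-2) (1,5) (1,5)
{r/x/Lo/b, r/x/Mid/b, r/x/Hi/b} → row (0,5) (2,0) (-2,2) (-2,2)
{r/x/Lo/c, r/x/Mid/c, r/x/Hi/c} → row (0,5) (-1,-2) (-2,2) (-2,2)
{q/z/Lo/b, q/z/Lo/c} → row (1,2) (1,2) (1,5) (1,5)
{q/z/Mid/b, q/z/Mid/c} → row (-2,4) (-2,4) (1,5) (1,5)
{q/z/Hi/b, q/z/Hi/c} → row (2,4) (2,4) (1,5) (1,5)
{q/x/Lo/b, q/x/Lo/c} → row (1,2) (1,2) (-2,2) (-2,2)
{q/x/Mid/b, q/x/Mid/c} → row (-2,4) (-2,4) (-2,2) (-2,2)
{q/x/Hi/b, q/x/Hi/c} → row (2,4) (2,4) (-2,2) (-2,2)
That's 10 distinct rows out of 24 strategies.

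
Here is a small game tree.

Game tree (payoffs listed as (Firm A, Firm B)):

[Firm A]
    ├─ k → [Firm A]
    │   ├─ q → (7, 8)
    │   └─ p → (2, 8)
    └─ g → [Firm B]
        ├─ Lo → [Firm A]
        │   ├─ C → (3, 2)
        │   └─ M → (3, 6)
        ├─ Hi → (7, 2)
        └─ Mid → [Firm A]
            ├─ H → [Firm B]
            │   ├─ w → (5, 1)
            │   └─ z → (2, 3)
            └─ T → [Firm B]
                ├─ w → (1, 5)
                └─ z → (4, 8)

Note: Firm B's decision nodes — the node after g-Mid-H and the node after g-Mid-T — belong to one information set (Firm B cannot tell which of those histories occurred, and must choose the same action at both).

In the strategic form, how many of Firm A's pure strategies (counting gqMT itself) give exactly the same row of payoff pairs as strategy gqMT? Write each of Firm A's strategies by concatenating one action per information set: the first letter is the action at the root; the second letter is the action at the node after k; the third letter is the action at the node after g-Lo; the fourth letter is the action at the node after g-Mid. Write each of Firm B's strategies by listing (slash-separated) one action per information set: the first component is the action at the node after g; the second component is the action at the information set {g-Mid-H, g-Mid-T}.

2

Row for gqMT (columns Lo/w, Lo/z, Hi/w, Hi/z, Mid/w, Mid/z): (3,6) (3,6) (7,2) (7,2) (1,5) (4,8).
Under gqMT, Firm A's choice at the node after k can never be reached regardless of what Firm B does, so varying those choices leaves every outcome unchanged.
Holding the reachable choices fixed and varying the unreachable one freely already gives 2 equivalent strategies.
No other strategy reproduces this row, so those 2 are the full class: gqMT, gpMT.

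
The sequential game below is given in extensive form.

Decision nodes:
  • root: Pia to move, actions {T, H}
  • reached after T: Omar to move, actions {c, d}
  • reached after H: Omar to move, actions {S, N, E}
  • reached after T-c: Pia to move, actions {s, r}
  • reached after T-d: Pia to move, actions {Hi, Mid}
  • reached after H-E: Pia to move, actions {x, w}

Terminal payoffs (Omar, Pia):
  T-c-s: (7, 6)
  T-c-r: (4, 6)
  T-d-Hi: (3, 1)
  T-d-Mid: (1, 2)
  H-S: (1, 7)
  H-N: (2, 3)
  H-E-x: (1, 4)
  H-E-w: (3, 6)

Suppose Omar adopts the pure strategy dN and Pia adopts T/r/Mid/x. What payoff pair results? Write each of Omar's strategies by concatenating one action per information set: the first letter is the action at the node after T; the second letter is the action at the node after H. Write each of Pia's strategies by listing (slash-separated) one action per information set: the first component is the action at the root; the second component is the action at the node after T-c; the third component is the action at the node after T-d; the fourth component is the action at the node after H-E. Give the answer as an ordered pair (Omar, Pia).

Trace the play path from the root:
  Pia plays T
  Omar plays d at [T]
  Pia plays Mid at [T-d]
→ terminal payoff (1, 2).
(Omar's choice at the node after H is never reached on this path, so it doesn't affect the outcome.)

(1, 2)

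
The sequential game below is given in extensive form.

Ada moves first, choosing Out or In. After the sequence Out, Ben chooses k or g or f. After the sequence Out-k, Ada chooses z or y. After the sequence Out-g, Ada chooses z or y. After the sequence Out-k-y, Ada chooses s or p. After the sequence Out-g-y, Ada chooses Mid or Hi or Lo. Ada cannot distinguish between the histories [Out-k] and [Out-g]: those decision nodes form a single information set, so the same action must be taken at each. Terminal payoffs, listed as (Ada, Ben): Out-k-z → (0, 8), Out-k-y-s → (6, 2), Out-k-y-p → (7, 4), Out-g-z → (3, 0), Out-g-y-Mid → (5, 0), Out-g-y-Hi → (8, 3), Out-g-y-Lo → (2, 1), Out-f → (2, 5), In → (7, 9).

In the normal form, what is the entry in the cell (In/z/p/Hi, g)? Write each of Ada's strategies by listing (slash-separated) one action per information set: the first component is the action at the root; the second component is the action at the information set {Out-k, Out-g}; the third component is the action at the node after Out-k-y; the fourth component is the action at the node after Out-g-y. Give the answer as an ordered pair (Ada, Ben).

Trace the play path from the root:
  Ada plays In
→ terminal payoff (7, 9).
(Ada's choice at the information set {Out-k, Out-g} is never reached on this path, so it doesn't affect the outcome.)

(7, 9)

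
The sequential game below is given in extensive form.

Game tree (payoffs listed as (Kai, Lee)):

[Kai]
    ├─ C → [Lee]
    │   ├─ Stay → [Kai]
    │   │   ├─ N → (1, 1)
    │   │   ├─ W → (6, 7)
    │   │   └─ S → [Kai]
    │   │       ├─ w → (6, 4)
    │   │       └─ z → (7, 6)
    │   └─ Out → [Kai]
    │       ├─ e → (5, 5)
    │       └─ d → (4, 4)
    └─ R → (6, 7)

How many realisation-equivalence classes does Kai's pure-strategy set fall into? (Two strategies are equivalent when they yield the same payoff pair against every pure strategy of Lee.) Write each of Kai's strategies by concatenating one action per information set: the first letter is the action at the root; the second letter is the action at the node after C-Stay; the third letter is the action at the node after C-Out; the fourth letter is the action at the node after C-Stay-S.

Kai has 24 pure strategies: CNew, CNez, CNdw, CNdz, CWew, CWez, CWdw, CWdz, CSew, CSez, CSdw, CSdz, RNew, RNez, RNdw, RNdz, RWew, RWez, RWdw, RWdz, RSew, RSez, RSdw, RSdz. Columns: Stay, Out.
{CNew, CNez} → row (1,1) (5,5)
{CNdw, CNdz} → row (1,1) (4,4)
{CWew, CWez} → row (6,7) (5,5)
{CWdw, CWdz} → row (6,7) (4,4)
{CSew} → row (6,4) (5,5)
{CSez} → row (7,6) (5,5)
{CSdw} → row (6,4) (4,4)
{CSdz} → row (7,6) (4,4)
{RNew, RNez, RNdw, RNdz, RWew, RWez, RWdw, RWdz, RSew, RSez, RSdw, RSdz} → row (6,7) (6,7)
That's 9 distinct rows out of 24 strategies.

9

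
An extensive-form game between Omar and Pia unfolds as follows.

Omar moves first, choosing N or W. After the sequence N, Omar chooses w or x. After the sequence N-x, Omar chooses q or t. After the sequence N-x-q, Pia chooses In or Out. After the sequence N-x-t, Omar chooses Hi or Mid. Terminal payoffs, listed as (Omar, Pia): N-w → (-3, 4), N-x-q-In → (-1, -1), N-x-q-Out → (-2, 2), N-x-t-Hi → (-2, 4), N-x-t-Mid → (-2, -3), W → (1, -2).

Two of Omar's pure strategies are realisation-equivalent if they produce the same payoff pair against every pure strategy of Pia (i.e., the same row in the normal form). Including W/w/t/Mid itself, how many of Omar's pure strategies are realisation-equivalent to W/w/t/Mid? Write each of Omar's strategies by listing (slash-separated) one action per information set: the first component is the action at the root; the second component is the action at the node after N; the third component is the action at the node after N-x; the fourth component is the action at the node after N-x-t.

Row for W/w/t/Mid (columns In, Out): (1,-2) (1,-2).
Under W/w/t/Mid, Omar's choice at the node after N and at the node after N-x and at the node after N-x-t can never be reached regardless of what Pia does, so varying those choices leaves every outcome unchanged.
Holding the reachable choices fixed and varying the unreachable ones freely already gives 2 × 2 × 2 = 8 equivalent strategies.
No other strategy reproduces this row, so those 8 are the full class: W/w/q/Hi, W/w/q/Mid, W/w/t/Hi, W/w/t/Mid, W/x/q/Hi, W/x/q/Mid, W/x/t/Hi, W/x/t/Mid.

8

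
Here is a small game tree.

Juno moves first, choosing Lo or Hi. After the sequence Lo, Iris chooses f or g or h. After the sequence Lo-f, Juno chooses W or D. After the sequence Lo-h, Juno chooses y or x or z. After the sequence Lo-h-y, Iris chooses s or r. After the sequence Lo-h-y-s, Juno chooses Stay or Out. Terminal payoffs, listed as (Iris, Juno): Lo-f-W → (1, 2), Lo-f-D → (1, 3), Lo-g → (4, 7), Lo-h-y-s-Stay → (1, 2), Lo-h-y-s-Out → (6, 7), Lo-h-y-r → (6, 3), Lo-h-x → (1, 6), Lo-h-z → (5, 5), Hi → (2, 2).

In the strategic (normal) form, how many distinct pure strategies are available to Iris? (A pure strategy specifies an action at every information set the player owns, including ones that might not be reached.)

6

Iris owns the node after Lo with actions {f, g, h} — three choices.
Iris owns the node after Lo-h-y with actions {s, r} — two choices.
A pure strategy fixes one action at each information set independently, so the count is the product 3 × 2 = 6.
(For reference, Juno has 24 pure strategies, giving a 6×24 normal-form matrix.)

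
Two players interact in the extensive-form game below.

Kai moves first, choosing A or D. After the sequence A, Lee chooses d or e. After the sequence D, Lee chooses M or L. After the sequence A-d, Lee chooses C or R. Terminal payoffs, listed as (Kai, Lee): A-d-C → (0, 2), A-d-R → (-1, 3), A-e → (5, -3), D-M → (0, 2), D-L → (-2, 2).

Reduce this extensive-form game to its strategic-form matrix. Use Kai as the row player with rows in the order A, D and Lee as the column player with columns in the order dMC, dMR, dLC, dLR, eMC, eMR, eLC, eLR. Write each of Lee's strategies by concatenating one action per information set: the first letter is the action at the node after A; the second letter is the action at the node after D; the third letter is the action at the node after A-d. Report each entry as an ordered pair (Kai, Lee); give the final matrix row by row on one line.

A: (0,2) (-1,3) (0,2) (-1,3) (5,-3) (5,-3) (5,-3) (5,-3) | D: (0,2) (0,2) (-2,2) (-2,2) (0,2) (0,2) (-2,2) (-2,2)

Row A: dMC→(0,2), dMR→(-1,3), dLC→(0,2), dLR→(-1,3), eMC→(5,-3), eMR→(5,-3), eLC→(5,-3), eLR→(5,-3)
Row D: dMC→(0,2), dMR→(0,2), dLC→(-2,2), dLR→(-2,2), eMC→(0,2), eMR→(0,2), eLC→(-2,2), eLR→(-2,2)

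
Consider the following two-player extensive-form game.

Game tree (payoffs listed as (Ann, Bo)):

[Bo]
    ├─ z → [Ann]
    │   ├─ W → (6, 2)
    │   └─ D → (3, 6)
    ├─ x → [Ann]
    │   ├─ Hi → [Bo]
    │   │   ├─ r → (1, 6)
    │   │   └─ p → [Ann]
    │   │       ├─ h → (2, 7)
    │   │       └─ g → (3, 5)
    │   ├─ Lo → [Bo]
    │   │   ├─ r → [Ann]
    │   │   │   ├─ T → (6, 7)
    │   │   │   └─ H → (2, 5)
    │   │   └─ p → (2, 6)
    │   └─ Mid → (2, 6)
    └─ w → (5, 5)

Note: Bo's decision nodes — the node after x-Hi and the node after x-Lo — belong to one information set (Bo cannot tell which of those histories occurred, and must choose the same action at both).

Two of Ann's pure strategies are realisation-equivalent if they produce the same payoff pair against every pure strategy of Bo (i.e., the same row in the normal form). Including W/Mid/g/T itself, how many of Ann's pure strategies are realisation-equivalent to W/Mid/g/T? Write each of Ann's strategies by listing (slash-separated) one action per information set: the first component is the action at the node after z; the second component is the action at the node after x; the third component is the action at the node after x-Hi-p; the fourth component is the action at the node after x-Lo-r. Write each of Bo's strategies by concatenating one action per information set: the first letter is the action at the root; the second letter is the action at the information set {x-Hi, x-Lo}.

Row for W/Mid/g/T (columns zr, zp, xr, xp, wr, wp): (6,2) (6,2) (2,6) (2,6) (5,5) (5,5).
Under W/Mid/g/T, Ann's choice at the node after x-Hi-p and at the node after x-Lo-r can never be reached regardless of what Bo does, so varying those choices leaves every outcome unchanged.
Holding the reachable choices fixed and varying the unreachable ones freely already gives 2 × 2 = 4 equivalent strategies.
No other strategy reproduces this row, so those 4 are the full class: W/Mid/h/T, W/Mid/h/H, W/Mid/g/T, W/Mid/g/H.

4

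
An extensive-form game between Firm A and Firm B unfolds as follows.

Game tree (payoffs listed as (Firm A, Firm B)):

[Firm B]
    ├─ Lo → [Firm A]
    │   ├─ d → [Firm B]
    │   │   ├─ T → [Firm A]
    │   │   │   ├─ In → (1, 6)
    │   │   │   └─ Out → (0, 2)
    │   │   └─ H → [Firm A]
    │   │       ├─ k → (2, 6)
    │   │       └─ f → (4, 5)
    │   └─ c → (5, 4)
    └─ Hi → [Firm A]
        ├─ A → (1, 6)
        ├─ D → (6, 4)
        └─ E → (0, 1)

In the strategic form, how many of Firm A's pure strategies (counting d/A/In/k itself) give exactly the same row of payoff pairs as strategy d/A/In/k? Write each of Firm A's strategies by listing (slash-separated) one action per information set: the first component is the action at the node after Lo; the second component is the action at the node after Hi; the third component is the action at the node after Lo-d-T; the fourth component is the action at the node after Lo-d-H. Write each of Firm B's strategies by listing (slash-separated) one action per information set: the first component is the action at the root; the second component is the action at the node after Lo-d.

1

Row for d/A/In/k (columns Lo/T, Lo/H, Hi/T, Hi/H): (1,6) (2,6) (1,6) (1,6).
Every one of Firm A's information sets is on the play path for some reply by Firm B when Firm A follows d/A/In/k.
Changing the action at any of them therefore changes at least one column, so only d/A/In/k itself gives this row.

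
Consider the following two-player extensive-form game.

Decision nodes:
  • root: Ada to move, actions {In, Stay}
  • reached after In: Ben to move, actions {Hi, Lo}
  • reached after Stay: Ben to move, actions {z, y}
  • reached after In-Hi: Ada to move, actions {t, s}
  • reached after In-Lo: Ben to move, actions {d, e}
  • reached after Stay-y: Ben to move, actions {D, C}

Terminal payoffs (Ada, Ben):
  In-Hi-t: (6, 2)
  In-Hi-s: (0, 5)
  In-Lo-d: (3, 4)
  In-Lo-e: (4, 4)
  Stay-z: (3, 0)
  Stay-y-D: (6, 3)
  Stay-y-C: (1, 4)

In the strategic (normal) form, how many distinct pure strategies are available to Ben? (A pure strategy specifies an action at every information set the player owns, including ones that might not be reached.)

16

Ben owns the node after In with actions {Hi, Lo} — two choices.
Ben owns the node after Stay with actions {z, y} — two choices.
Ben owns the node after In-Lo with actions {d, e} — two choices.
Ben owns the node after Stay-y with actions {D, C} — two choices.
A pure strategy fixes one action at each information set independently, so the count is the product 2 × 2 × 2 × 2 = 16.
(For reference, Ada has 4 pure strategies, giving a 16×4 normal-form matrix.)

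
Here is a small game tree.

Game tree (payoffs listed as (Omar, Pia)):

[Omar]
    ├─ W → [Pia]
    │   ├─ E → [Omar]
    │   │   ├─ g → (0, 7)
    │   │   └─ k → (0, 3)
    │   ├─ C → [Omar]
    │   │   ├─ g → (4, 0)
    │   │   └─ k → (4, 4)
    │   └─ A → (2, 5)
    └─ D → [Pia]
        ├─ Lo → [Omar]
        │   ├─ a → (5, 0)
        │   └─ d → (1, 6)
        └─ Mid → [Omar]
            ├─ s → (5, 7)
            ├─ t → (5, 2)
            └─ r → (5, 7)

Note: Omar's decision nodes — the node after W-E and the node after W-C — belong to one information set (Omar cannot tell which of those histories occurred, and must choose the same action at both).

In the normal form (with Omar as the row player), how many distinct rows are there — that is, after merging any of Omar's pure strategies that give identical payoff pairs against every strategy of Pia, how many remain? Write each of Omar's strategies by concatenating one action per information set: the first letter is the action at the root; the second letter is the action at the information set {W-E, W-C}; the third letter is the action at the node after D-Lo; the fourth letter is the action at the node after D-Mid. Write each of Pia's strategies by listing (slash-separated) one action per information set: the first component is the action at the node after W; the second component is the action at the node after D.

Omar has 24 pure strategies: Wgas, Wgat, Wgar, Wgds, Wgdt, Wgdr, Wkas, Wkat, Wkar, Wkds, Wkdt, Wkdr, Dgas, Dgat, Dgar, Dgds, Dgdt, Dgdr, Dkas, Dkat, Dkar, Dkds, Dkdt, Dkdr. Columns: E/Lo, E/Mid, C/Lo, C/Mid, A/Lo, A/Mid.
{Wgas, Wgat, Wgar, Wgds, Wgdt, Wgdr} → row (0,7) (0,7) (4,0) (4,0) (2,5) (2,5)
{Wkas, Wkat, Wkar, Wkds, Wkdt, Wkdr} → row (0,3) (0,3) (4,4) (4,4) (2,5) (2,5)
{Dgas, Dgar, Dkas, Dkar} → row (5,0) (5,7) (5,0) (5,7) (5,0) (5,7)
{Dgat, Dkat} → row (5,0) (5,2) (5,0) (5,2) (5,0) (5,2)
{Dgds, Dgdr, Dkds, Dkdr} → row (1,6) (5,7) (1,6) (5,7) (1,6) (5,7)
{Dgdt, Dkdt} → row (1,6) (5,2) (1,6) (5,2) (1,6) (5,2)
That's 6 distinct rows out of 24 strategies.

6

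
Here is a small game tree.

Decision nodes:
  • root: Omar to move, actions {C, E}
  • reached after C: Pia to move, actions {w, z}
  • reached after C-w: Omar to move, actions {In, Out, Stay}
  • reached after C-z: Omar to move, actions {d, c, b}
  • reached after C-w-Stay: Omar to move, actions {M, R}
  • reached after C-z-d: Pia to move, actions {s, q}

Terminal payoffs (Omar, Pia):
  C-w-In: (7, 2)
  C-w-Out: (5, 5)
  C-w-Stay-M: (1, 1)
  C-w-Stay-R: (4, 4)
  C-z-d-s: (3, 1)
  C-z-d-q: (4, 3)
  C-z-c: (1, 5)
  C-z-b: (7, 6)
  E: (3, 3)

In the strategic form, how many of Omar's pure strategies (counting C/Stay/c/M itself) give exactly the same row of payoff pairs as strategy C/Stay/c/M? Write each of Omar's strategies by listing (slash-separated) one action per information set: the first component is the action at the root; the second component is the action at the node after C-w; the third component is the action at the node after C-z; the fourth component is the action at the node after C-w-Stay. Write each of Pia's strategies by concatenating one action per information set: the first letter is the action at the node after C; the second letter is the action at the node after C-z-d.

1

Row for C/Stay/c/M (columns ws, wq, zs, zq): (1,1) (1,1) (1,5) (1,5).
Every one of Omar's information sets is on the play path for some reply by Pia when Omar follows C/Stay/c/M.
Changing the action at any of them therefore changes at least one column, so only C/Stay/c/M itself gives this row.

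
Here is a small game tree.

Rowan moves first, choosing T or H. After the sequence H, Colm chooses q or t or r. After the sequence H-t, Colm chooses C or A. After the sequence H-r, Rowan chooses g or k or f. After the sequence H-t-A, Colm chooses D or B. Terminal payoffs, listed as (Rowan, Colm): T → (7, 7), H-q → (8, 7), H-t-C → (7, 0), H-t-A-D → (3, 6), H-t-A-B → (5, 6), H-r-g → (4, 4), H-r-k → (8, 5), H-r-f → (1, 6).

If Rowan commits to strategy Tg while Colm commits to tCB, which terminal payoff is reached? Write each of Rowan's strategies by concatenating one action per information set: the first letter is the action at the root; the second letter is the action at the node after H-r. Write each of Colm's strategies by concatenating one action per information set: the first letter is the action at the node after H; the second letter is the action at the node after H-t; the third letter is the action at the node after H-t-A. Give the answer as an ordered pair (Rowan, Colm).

(7, 7)

Trace the play path from the root:
  Rowan plays T
→ terminal payoff (7, 7).
(Rowan's choice at the node after H-r is never reached on this path, so it doesn't affect the outcome.)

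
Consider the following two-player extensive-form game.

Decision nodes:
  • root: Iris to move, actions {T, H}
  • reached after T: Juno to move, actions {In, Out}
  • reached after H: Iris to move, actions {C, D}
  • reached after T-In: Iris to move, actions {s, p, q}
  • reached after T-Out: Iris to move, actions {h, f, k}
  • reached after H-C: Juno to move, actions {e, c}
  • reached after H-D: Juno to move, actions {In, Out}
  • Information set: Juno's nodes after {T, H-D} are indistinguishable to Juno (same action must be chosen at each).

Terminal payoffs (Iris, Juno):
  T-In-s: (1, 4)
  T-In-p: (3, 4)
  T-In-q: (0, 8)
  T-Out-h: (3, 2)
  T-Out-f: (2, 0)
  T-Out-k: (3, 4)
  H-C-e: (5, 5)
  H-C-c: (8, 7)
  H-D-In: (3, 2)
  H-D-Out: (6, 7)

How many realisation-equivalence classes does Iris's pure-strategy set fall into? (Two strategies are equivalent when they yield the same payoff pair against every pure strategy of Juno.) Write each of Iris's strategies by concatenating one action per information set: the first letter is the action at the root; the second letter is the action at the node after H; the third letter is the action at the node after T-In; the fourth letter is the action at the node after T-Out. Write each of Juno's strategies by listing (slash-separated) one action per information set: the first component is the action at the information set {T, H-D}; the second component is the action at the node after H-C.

11

Iris has 36 pure strategies: TCsh, TCsf, TCsk, TCph, TCpf, TCpk, TCqh, TCqf, TCqk, TDsh, TDsf, TDsk, TDph, TDpf, TDpk, TDqh, TDqf, TDqk, HCsh, HCsf, HCsk, HCph, HCpf, HCpk, HCqh, HCqf, HCqk, HDsh, HDsf, HDsk, HDph, HDpf, HDpk, HDqh, HDqf, HDqk. Columns: In/e, In/c, Out/e, Out/c.
{TCsh, TDsh} → row (1,4) (1,4) (3,2) (3,2)
{TCsf, TDsf} → row (1,4) (1,4) (2,0) (2,0)
{TCsk, TDsk} → row (1,4) (1,4) (3,4) (3,4)
{TCph, TDph} → row (3,4) (3,4) (3,2) (3,2)
{TCpf, TDpf} → row (3,4) (3,4) (2,0) (2,0)
{TCpk, TDpk} → row (3,4) (3,4) (3,4) (3,4)
{TCqh, TDqh} → row (0,8) (0,8) (3,2) (3,2)
{TCqf, TDqf} → row (0,8) (0,8) (2,0) (2,0)
{TCqk, TDqk} → row (0,8) (0,8) (3,4) (3,4)
{HCsh, HCsf, HCsk, HCph, HCpf, HCpk, HCqh, HCqf, HCqk} → row (5,5) (8,7) (5,5) (8,7)
{HDsh, HDsf, HDsk, HDph, HDpf, HDpk, HDqh, HDqf, HDqk} → row (3,2) (3,2) (6,7) (6,7)
That's 11 distinct rows out of 36 strategies.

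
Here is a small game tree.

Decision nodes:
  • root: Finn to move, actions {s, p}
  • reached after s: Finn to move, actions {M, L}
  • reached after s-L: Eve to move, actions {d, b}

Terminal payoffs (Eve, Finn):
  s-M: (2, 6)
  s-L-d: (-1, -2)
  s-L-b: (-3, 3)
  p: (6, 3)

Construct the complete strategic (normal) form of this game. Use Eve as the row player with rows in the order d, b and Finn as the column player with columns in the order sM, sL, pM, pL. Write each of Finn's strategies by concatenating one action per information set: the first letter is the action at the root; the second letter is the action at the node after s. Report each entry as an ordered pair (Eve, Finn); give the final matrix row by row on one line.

           sM       sL       pM       pL
   d    (2,6)  (-1,-2)    (6,3)    (6,3)
   b    (2,6)   (-3,3)    (6,3)    (6,3)

d: (2,6) (-1,-2) (6,3) (6,3) | b: (2,6) (-3,3) (6,3) (6,3)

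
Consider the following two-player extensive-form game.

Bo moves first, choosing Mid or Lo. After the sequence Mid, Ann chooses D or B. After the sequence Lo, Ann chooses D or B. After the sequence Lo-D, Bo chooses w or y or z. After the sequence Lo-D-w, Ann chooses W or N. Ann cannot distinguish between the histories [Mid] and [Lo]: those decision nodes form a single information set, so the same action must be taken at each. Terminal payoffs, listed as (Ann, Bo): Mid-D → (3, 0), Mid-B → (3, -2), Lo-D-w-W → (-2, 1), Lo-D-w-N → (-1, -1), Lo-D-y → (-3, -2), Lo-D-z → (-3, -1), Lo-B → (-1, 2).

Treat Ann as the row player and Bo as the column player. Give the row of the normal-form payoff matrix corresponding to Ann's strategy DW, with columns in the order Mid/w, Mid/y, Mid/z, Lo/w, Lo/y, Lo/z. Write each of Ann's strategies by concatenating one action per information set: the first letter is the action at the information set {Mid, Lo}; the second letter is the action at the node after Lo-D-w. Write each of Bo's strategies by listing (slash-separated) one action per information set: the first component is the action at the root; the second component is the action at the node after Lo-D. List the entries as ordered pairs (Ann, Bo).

vs Mid/w: Bo plays Mid → Ann plays D at [Mid] → (3, 0)
vs Mid/y: Bo plays Mid → Ann plays D at [Mid] → (3, 0)
vs Mid/z: Bo plays Mid → Ann plays D at [Mid] → (3, 0)
vs Lo/w: Bo plays Lo → Ann plays D at [Lo] → Bo plays w at [Lo-D] → Ann plays W at [Lo-D-w] → (-2, 1)
vs Lo/y: Bo plays Lo → Ann plays D at [Lo] → Bo plays y at [Lo-D] → (-3, -2)
vs Lo/z: Bo plays Lo → Ann plays D at [Lo] → Bo plays z at [Lo-D] → (-3, -1)

(3,0) (3,0) (3,0) (-2,1) (-3,-2) (-3,-1)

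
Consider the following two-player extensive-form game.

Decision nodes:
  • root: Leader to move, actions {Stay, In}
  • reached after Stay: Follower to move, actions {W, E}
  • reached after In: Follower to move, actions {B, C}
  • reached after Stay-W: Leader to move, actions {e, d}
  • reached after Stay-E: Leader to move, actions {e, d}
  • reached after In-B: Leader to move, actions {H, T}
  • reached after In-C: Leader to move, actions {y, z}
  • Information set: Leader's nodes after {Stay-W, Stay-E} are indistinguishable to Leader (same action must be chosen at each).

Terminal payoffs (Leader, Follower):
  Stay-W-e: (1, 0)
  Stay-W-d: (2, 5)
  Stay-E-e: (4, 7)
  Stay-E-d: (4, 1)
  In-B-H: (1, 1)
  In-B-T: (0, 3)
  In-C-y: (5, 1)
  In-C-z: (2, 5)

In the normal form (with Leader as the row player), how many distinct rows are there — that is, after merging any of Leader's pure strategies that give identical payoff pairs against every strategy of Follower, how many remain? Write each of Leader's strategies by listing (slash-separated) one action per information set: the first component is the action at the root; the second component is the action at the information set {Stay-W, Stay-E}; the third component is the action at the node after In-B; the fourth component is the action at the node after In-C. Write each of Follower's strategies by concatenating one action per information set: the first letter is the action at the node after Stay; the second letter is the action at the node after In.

Leader has 16 pure strategies: Stay/e/H/y, Stay/e/H/z, Stay/e/T/y, Stay/e/T/z, Stay/d/H/y, Stay/d/H/z, Stay/d/T/y, Stay/d/T/z, In/e/H/y, In/e/H/z, In/e/T/y, In/e/T/z, In/d/H/y, In/d/H/z, In/d/T/y, In/d/T/z. Columns: WB, WC, EB, EC.
{Stay/e/H/y, Stay/e/H/z, Stay/e/T/y, Stay/e/T/z} → row (1,0) (1,0) (4,7) (4,7)
{Stay/d/H/y, Stay/d/H/z, Stay/d/T/y, Stay/d/T/z} → row (2,5) (2,5) (4,1) (4,1)
{In/e/H/y, In/d/H/y} → row (1,1) (5,1) (1,1) (5,1)
{In/e/H/z, In/d/H/z} → row (1,1) (2,5) (1,1) (2,5)
{In/e/T/y, In/d/T/y} → row (0,3) (5,1) (0,3) (5,1)
{In/e/T/z, In/d/T/z} → row (0,3) (2,5) (0,3) (2,5)
That's 6 distinct rows out of 16 strategies.

6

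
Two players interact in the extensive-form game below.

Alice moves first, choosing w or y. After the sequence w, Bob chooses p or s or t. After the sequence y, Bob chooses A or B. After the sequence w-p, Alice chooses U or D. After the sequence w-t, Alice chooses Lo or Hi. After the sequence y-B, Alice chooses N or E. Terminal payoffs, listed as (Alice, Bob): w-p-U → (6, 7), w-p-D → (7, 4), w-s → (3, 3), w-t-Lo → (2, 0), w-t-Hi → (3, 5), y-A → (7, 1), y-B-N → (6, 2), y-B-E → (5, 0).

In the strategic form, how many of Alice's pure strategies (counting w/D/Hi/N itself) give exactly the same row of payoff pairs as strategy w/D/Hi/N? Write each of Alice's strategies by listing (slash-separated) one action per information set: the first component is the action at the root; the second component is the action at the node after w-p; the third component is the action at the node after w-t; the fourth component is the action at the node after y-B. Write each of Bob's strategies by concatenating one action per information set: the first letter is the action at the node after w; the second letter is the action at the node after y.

Row for w/D/Hi/N (columns pA, pB, sA, sB, tA, tB): (7,4) (7,4) (3,3) (3,3) (3,5) (3,5).
Under w/D/Hi/N, Alice's choice at the node after y-B can never be reached regardless of what Bob does, so varying those choices leaves every outcome unchanged.
Holding the reachable choices fixed and varying the unreachable one freely already gives 2 equivalent strategies.
No other strategy reproduces this row, so those 2 are the full class: w/D/Hi/N, w/D/Hi/E.

2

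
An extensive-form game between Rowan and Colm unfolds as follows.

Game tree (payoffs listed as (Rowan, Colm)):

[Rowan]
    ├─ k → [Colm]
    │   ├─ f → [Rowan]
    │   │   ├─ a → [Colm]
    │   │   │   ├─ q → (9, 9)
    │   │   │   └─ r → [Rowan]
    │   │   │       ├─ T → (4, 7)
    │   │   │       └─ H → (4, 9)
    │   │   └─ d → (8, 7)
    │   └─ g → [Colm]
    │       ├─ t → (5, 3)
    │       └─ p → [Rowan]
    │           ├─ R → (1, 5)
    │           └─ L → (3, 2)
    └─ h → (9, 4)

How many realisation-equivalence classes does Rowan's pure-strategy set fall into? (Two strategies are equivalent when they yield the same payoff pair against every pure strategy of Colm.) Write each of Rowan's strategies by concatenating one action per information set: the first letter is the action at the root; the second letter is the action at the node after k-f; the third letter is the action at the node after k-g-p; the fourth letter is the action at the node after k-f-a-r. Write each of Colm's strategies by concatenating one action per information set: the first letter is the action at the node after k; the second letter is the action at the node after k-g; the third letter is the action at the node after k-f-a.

Rowan has 16 pure strategies: kaRT, kaRH, kaLT, kaLH, kdRT, kdRH, kdLT, kdLH, haRT, haRH, haLT, haLH, hdRT, hdRH, hdLT, hdLH. Columns: ftq, ftr, fpq, fpr, gtq, gtr, gpq, gpr.
{kaRT} → row (9,9) (4,7) (9,9) (4,7) (5,3) (5,3) (1,5) (1,5)
{kaRH} → row (9,9) (4,9) (9,9) (4,9) (5,3) (5,3) (1,5) (1,5)
{kaLT} → row (9,9) (4,7) (9,9) (4,7) (5,3) (5,3) (3,2) (3,2)
{kaLH} → row (9,9) (4,9) (9,9) (4,9) (5,3) (5,3) (3,2) (3,2)
{kdRT, kdRH} → row (8,7) (8,7) (8,7) (8,7) (5,3) (5,3) (1,5) (1,5)
{kdLT, kdLH} → row (8,7) (8,7) (8,7) (8,7) (5,3) (5,3) (3,2) (3,2)
{haRT, haRH, haLT, haLH, hdRT, hdRH, hdLT, hdLH} → row (9,4) (9,4) (9,4) (9,4) (9,4) (9,4) (9,4) (9,4)
That's 7 distinct rows out of 16 strategies.

7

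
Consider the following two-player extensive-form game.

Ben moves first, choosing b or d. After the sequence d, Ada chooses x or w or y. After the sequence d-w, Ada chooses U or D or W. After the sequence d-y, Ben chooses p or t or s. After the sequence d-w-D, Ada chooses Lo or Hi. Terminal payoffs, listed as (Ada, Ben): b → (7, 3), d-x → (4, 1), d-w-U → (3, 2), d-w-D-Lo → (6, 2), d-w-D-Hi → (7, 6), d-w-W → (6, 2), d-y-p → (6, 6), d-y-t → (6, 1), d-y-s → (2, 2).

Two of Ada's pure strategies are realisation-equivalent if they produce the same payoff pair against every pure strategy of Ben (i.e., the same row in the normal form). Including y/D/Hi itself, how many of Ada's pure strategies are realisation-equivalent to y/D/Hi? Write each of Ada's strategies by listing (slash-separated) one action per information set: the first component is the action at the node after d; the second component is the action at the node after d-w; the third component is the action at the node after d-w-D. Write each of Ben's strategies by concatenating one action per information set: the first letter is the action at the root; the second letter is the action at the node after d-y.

6

Row for y/D/Hi (columns bp, bt, bs, dp, dt, ds): (7,3) (7,3) (7,3) (6,6) (6,1) (2,2).
Under y/D/Hi, Ada's choice at the node after d-w and at the node after d-w-D can never be reached regardless of what Ben does, so varying those choices leaves every outcome unchanged.
Holding the reachable choices fixed and varying the unreachable ones freely already gives 3 × 2 = 6 equivalent strategies.
No other strategy reproduces this row, so those 6 are the full class: y/U/Lo, y/U/Hi, y/D/Lo, y/D/Hi, y/W/Lo, y/W/Hi.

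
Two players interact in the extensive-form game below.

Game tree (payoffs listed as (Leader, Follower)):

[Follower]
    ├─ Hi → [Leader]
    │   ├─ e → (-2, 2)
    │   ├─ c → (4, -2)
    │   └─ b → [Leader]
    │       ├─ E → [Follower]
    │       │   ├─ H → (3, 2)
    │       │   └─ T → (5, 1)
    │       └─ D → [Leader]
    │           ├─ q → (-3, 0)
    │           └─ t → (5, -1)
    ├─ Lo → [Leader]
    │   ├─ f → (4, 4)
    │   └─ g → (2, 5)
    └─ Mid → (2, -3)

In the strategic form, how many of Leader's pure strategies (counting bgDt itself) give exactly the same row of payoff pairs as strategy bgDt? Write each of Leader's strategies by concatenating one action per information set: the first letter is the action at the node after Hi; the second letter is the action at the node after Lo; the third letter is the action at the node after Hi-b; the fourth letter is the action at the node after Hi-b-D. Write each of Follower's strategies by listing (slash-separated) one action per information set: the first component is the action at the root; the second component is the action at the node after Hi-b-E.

1

Row for bgDt (columns Hi/H, Hi/T, Lo/H, Lo/T, Mid/H, Mid/T): (5,-1) (5,-1) (2,5) (2,5) (2,-3) (2,-3).
Every one of Leader's information sets is on the play path for some reply by Follower when Leader follows bgDt.
Changing the action at any of them therefore changes at least one column, so only bgDt itself gives this row.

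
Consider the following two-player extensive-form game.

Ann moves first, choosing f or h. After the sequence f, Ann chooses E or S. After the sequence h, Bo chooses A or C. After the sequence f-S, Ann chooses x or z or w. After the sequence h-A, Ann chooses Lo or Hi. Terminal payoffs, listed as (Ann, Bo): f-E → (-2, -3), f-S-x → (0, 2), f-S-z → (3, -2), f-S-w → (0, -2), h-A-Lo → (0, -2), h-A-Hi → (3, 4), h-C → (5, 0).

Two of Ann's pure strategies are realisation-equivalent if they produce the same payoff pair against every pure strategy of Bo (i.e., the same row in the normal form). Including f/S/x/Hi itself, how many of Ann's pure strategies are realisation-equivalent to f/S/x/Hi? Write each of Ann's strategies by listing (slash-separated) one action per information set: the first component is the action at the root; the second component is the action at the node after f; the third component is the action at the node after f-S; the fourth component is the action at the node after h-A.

Row for f/S/x/Hi (columns A, C): (0,2) (0,2).
Under f/S/x/Hi, Ann's choice at the node after h-A can never be reached regardless of what Bo does, so varying those choices leaves every outcome unchanged.
Holding the reachable choices fixed and varying the unreachable one freely already gives 2 equivalent strategies.
No other strategy reproduces this row, so those 2 are the full class: f/S/x/Lo, f/S/x/Hi.

2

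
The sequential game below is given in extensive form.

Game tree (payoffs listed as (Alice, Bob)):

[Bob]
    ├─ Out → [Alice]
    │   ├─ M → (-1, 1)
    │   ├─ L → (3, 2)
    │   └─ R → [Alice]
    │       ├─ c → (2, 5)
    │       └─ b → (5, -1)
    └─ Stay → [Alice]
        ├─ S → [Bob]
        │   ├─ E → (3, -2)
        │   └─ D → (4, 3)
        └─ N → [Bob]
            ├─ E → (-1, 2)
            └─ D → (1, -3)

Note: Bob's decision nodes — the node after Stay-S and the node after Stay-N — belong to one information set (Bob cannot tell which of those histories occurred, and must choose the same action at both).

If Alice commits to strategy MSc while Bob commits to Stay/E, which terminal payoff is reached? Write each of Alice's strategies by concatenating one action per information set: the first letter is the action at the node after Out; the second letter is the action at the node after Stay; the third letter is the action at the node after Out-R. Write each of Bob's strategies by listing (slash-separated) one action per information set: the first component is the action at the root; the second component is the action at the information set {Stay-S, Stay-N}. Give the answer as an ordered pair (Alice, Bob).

Trace the play path from the root:
  Bob plays Stay
  Alice plays S at [Stay]
  Bob plays E at [Stay-S]
→ terminal payoff (3, -2).
(Alice's choice at the node after Out is never reached on this path, so it doesn't affect the outcome.)

(3, -2)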